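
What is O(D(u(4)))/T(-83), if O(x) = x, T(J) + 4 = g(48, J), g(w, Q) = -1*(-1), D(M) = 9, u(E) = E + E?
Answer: -3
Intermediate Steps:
u(E) = 2*E
g(w, Q) = 1
T(J) = -3 (T(J) = -4 + 1 = -3)
O(D(u(4)))/T(-83) = 9/(-3) = 9*(-⅓) = -3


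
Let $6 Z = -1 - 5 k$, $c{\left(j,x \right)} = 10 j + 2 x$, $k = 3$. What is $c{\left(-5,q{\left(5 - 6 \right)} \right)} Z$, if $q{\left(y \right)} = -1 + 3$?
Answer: $\frac{368}{3} \approx 122.67$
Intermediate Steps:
$q{\left(y \right)} = 2$
$c{\left(j,x \right)} = 2 x + 10 j$
$Z = - \frac{8}{3}$ ($Z = \frac{-1 - 15}{6} = \frac{1}{6} \left(-16\right) = - \frac{8}{3} \approx -2.6667$)
$c{\left(-5,q{\left(5 - 6 \right)} \right)} Z = \left(2 \cdot 2 + 10 \left(-5\right)\right) \left(- \frac{8}{3}\right) = \left(4 - 50\right) \left(- \frac{8}{3}\right) = \left(-46\right) \left(- \frac{8}{3}\right) = \frac{368}{3}$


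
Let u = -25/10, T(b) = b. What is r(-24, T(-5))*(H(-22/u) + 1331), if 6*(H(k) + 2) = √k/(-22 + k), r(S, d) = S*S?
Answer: 765504 - 32*√55/11 ≈ 7.6548e+5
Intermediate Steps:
r(S, d) = S²
u = -5/2 (u = -25*⅒ = -5/2 ≈ -2.5000)
H(k) = -2 + √k/(6*(-22 + k)) (H(k) = -2 + (√k/(-22 + k))/6 = -2 + √k/(6*(-22 + k)))
r(-24, T(-5))*(H(-22/u) + 1331) = (-24)²*((264 + √(-22/(-5/2)) - (-264)/(-5/2))/(6*(-22 - 22/(-5/2))) + 1331) = 576*((264 + √(-22*(-⅖)) - (-264)*(-2)/5)/(6*(-22 - 22*(-⅖))) + 1331) = 576*((264 + √(44/5) - 12*44/5)/(6*(-22 + 44/5)) + 1331) = 576*((264 + 2*√55/5 - 528/5)/(6*(-66/5)) + 1331) = 576*((⅙)*(-5/66)*(792/5 + 2*√55/5) + 1331) = 576*((-2 - √55/198) + 1331) = 576*(1329 - √55/198) = 765504 - 32*√55/11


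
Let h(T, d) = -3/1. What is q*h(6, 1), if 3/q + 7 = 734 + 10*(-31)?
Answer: -3/139 ≈ -0.021583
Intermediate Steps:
h(T, d) = -3 (h(T, d) = -3*1 = -3)
q = 1/139 (q = 3/(-7 + (734 + 10*(-31))) = 3/(-7 + (734 - 310)) = 3/(-7 + 424) = 3/417 = 3*(1/417) = 1/139 ≈ 0.0071942)
q*h(6, 1) = (1/139)*(-3) = -3/139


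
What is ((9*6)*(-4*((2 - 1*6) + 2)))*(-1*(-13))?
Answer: 5616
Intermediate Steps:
((9*6)*(-4*((2 - 1*6) + 2)))*(-1*(-13)) = (54*(-4*((2 - 6) + 2)))*13 = (54*(-4*(-4 + 2)))*13 = (54*(-4*(-2)))*13 = (54*8)*13 = 432*13 = 5616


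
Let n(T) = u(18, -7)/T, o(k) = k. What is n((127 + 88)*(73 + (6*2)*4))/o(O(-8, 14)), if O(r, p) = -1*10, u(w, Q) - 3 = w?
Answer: -21/260150 ≈ -8.0723e-5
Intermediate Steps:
u(w, Q) = 3 + w
O(r, p) = -10
n(T) = 21/T (n(T) = (3 + 18)/T = 21/T)
n((127 + 88)*(73 + (6*2)*4))/o(O(-8, 14)) = (21/(((127 + 88)*(73 + (6*2)*4))))/(-10) = (21/((215*(73 + 12*4))))*(-⅒) = (21/((215*(73 + 48))))*(-⅒) = (21/((215*121)))*(-⅒) = (21/26015)*(-⅒) = -21/260150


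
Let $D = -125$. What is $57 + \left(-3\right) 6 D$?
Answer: $2307$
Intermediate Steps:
$57 + \left(-3\right) 6 D = 57 + \left(-3\right) 6 \left(-125\right) = 57 - -2250 = 57 + 2250 = 2307$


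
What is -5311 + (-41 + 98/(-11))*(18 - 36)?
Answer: -48539/11 ≈ -4412.6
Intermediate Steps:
-5311 + (-41 + 98/(-11))*(18 - 36) = -5311 + (-41 + 98*(-1/11))*(-18) = -5311 + (-41 - 98/11)*(-18) = -5311 - 549/11*(-18) = -5311 + 9882/11 = -48539/11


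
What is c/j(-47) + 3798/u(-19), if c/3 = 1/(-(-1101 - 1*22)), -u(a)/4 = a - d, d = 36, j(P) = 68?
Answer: 72507783/4200020 ≈ 17.264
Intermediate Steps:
u(a) = 144 - 4*a (u(a) = -4*(a - 1*36) = -4*(a - 36) = -4*(-36 + a) = 144 - 4*a)
c = 3/1123 (c = 3/((-(-1101 - 1*22))) = 3/((-(-1101 - 22))) = 3/((-1*(-1123))) = 3/1123 ≈ 0.0026714)
c/j(-47) + 3798/u(-19) = (3/1123)/68 + 3798/(144 - 4*(-19)) = (3/1123)*(1/68) + 3798/(144 + 76) = 3/76364 + 3798/220 = 3/76364 + 3798*(1/220) = 3/76364 + 1899/110 = 72507783/4200020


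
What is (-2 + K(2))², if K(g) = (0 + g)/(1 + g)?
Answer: 16/9 ≈ 1.7778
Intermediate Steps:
K(g) = g/(1 + g)
(-2 + K(2))² = (-2 + 2/(1 + 2))² = (-2 + 2/3)² = (-2 + 2*(⅓))² = (-2 + ⅔)² = (-4/3)² = 16/9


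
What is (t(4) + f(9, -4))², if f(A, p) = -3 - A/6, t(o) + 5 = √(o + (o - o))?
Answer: 225/4 ≈ 56.250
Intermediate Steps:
t(o) = -5 + √o (t(o) = -5 + √(o + (o - o)) = -5 + √(o + 0) = -5 + √o)
f(A, p) = -3 - A/6
(t(4) + f(9, -4))² = ((-5 + √4) + (-3 - ⅙*9))² = ((-5 + 2) + (-3 - 3/2))² = (-3 - 9/2)² = (-15/2)² = 225/4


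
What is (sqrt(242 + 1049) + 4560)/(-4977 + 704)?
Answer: -4560/4273 - sqrt(1291)/4273 ≈ -1.0756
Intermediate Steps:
(sqrt(242 + 1049) + 4560)/(-4977 + 704) = (sqrt(1291) + 4560)/(-4273) = (4560 + sqrt(1291))*(-1/4273) = -4560/4273 - sqrt(1291)/4273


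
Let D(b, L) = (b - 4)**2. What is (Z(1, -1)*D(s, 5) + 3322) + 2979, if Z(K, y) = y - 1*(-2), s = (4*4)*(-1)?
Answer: 6701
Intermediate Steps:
s = -16 (s = 16*(-1) = -16)
Z(K, y) = 2 + y (Z(K, y) = y + 2 = 2 + y)
D(b, L) = (-4 + b)**2
(Z(1, -1)*D(s, 5) + 3322) + 2979 = ((2 - 1)*(-4 - 16)**2 + 3322) + 2979 = (1*(-20)**2 + 3322) + 2979 = (1*400 + 3322) + 2979 = (400 + 3322) + 2979 = 3722 + 2979 = 6701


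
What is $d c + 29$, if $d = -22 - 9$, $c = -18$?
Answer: $587$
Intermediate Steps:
$d = -31$ ($d = -22 - 9 = -31$)
$d c + 29 = \left(-31\right) \left(-18\right) + 29 = 558 + 29 = 587$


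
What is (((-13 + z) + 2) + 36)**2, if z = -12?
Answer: 169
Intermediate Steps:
(((-13 + z) + 2) + 36)**2 = (((-13 - 12) + 2) + 36)**2 = ((-25 + 2) + 36)**2 = (-23 + 36)**2 = 13**2 = 169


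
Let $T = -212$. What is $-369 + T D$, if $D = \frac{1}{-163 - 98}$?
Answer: $- \frac{96097}{261} \approx -368.19$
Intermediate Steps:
$D = - \frac{1}{261}$ ($D = \frac{1}{-261} = - \frac{1}{261} \approx -0.0038314$)
$-369 + T D = -369 - - \frac{212}{261} = -369 + \frac{212}{261} = - \frac{96097}{261}$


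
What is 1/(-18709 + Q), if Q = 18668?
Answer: -1/41 ≈ -0.024390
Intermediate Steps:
1/(-18709 + Q) = 1/(-18709 + 18668) = 1/(-41) = -1/41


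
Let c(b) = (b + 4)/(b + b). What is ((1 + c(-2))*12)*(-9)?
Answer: -54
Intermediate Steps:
c(b) = (4 + b)/(2*b) (c(b) = (4 + b)/((2*b)) = (4 + b)*(1/(2*b)) = (4 + b)/(2*b))
((1 + c(-2))*12)*(-9) = ((1 + (½)*(4 - 2)/(-2))*12)*(-9) = ((1 + (½)*(-½)*2)*12)*(-9) = ((1 - ½)*12)*(-9) = ((½)*12)*(-9) = 6*(-9) = -54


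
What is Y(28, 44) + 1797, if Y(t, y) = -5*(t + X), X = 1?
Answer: 1652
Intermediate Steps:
Y(t, y) = -5 - 5*t (Y(t, y) = -5*(t + 1) = -5*(1 + t) = -5 - 5*t)
Y(28, 44) + 1797 = (-5 - 5*28) + 1797 = (-5 - 140) + 1797 = -145 + 1797 = 1652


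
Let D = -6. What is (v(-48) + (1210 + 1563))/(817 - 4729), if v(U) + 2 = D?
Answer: -2765/3912 ≈ -0.70680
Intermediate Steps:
v(U) = -8 (v(U) = -2 - 6 = -8)
(v(-48) + (1210 + 1563))/(817 - 4729) = (-8 + (1210 + 1563))/(817 - 4729) = (-8 + 2773)/(-3912) = 2765*(-1/3912) = -2765/3912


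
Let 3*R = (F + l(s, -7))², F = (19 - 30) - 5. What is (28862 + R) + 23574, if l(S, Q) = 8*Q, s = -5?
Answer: 54164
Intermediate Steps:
F = -16 (F = -11 - 5 = -16)
R = 1728 (R = (-16 + 8*(-7))²/3 = (-16 - 56)²/3 = (⅓)*(-72)² = (⅓)*5184 = 1728)
(28862 + R) + 23574 = (28862 + 1728) + 23574 = 30590 + 23574 = 54164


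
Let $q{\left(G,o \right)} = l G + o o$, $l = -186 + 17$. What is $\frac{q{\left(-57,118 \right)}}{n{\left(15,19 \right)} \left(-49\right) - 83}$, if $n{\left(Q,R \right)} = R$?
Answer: $- \frac{23557}{1014} \approx -23.232$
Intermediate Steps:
$l = -169$
$q{\left(G,o \right)} = o^{2} - 169 G$ ($q{\left(G,o \right)} = - 169 G + o o = - 169 G + o^{2} = o^{2} - 169 G$)
$\frac{q{\left(-57,118 \right)}}{n{\left(15,19 \right)} \left(-49\right) - 83} = \frac{118^{2} - -9633}{19 \left(-49\right) - 83} = \frac{13924 + 9633}{-931 - 83} = \frac{23557}{-1014} = 23557 \left(- \frac{1}{1014}\right) = - \frac{23557}{1014}$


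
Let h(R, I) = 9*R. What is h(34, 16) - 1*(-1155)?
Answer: 1461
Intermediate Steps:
h(34, 16) - 1*(-1155) = 9*34 - 1*(-1155) = 306 + 1155 = 1461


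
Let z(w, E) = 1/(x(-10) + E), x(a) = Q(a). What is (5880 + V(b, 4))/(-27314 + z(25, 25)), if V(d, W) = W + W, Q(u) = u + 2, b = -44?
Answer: -100096/464337 ≈ -0.21557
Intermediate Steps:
Q(u) = 2 + u
V(d, W) = 2*W
x(a) = 2 + a
z(w, E) = 1/(-8 + E) (z(w, E) = 1/((2 - 10) + E) = 1/(-8 + E))
(5880 + V(b, 4))/(-27314 + z(25, 25)) = (5880 + 2*4)/(-27314 + 1/(-8 + 25)) = (5880 + 8)/(-27314 + 1/17) = 5888/(-27314 + 1/17) = 5888/(-464337/17) = 5888*(-17/464337) = -100096/464337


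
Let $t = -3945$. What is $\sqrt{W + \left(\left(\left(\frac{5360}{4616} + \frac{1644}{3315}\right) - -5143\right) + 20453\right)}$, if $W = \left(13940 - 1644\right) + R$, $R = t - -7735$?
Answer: $\frac{2 \sqrt{4236254134570965}}{637585} \approx 204.17$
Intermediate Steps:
$R = 3790$ ($R = -3945 - -7735 = -3945 + 7735 = 3790$)
$W = 16086$ ($W = \left(13940 - 1644\right) + 3790 = 12296 + 3790 = 16086$)
$\sqrt{W + \left(\left(\left(\frac{5360}{4616} + \frac{1644}{3315}\right) - -5143\right) + 20453\right)} = \sqrt{16086 + \left(\left(\left(\frac{5360}{4616} + \frac{1644}{3315}\right) - -5143\right) + 20453\right)} = \sqrt{16086 + \left(\left(\left(5360 \cdot \frac{1}{4616} + 1644 \cdot \frac{1}{3315}\right) + 5143\right) + 20453\right)} = \sqrt{16086 + \left(\left(\left(\frac{670}{577} + \frac{548}{1105}\right) + 5143\right) + 20453\right)} = \sqrt{16086 + \left(\left(\frac{1056546}{637585} + 5143\right) + 20453\right)} = \sqrt{16086 + \left(\frac{3280156201}{637585} + 20453\right)} = \sqrt{16086 + \frac{16320682206}{637585}} = \sqrt{\frac{26576874516}{637585}} = \frac{2 \sqrt{4236254134570965}}{637585}$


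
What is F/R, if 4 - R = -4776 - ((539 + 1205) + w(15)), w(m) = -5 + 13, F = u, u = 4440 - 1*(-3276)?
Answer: 1929/1633 ≈ 1.1813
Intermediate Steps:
u = 7716 (u = 4440 + 3276 = 7716)
F = 7716
w(m) = 8
R = 6532 (R = 4 - (-4776 - ((539 + 1205) + 8)) = 4 - (-4776 - (1744 + 8)) = 4 - (-4776 - 1*1752) = 4 - (-4776 - 1752) = 4 - 1*(-6528) = 4 + 6528 = 6532)
F/R = 7716/6532 = 7716*(1/6532) = 1929/1633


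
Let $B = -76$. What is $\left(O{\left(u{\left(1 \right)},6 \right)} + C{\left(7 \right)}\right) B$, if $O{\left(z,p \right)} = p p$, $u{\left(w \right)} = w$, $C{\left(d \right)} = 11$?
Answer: $-3572$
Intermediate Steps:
$O{\left(z,p \right)} = p^{2}$
$\left(O{\left(u{\left(1 \right)},6 \right)} + C{\left(7 \right)}\right) B = \left(6^{2} + 11\right) \left(-76\right) = \left(36 + 11\right) \left(-76\right) = 47 \left(-76\right) = -3572$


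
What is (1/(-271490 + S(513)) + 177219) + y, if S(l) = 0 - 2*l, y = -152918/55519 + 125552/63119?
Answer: 24177094992806383317/136425549104668 ≈ 1.7722e+5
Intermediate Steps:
y = -383072822/500614823 (y = -152918*1/55519 + 125552*(1/63119) = -152918/55519 + 17936/9017 = -383072822/500614823 ≈ -0.76520)
S(l) = -2*l
(1/(-271490 + S(513)) + 177219) + y = (1/(-271490 - 2*513) + 177219) - 383072822/500614823 = (1/(-271490 - 1026) + 177219) - 383072822/500614823 = (1/(-272516) + 177219) - 383072822/500614823 = (-1/272516 + 177219) - 383072822/500614823 = 48295013003/272516 - 383072822/500614823 = 24177094992806383317/136425549104668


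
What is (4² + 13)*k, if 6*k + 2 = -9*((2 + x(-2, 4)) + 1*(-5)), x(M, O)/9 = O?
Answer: -8671/6 ≈ -1445.2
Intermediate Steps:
x(M, O) = 9*O
k = -299/6 (k = -⅓ + (-9*((2 + 9*4) + 1*(-5)))/6 = -⅓ + (-9*((2 + 36) - 5))/6 = -⅓ + (-9*(38 - 5))/6 = -⅓ + (-9*33)/6 = -⅓ + (⅙)*(-297) = -⅓ - 99/2 = -299/6 ≈ -49.833)
(4² + 13)*k = (4² + 13)*(-299/6) = (16 + 13)*(-299/6) = 29*(-299/6) = -8671/6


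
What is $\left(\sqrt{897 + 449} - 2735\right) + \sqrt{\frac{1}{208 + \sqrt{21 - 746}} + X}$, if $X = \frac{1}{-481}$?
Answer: $-2735 + \sqrt{1346} + \frac{\sqrt{481} \sqrt{\frac{273 - 5 i \sqrt{29}}{208 + 5 i \sqrt{29}}}}{481} \approx -2698.3 - 0.0059071 i$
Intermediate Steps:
$X = - \frac{1}{481} \approx -0.002079$
$\left(\sqrt{897 + 449} - 2735\right) + \sqrt{\frac{1}{208 + \sqrt{21 - 746}} + X} = \left(\sqrt{897 + 449} - 2735\right) + \sqrt{\frac{1}{208 + \sqrt{21 - 746}} - \frac{1}{481}} = \left(\sqrt{1346} - 2735\right) + \sqrt{\frac{1}{208 + \sqrt{-725}} - \frac{1}{481}} = \left(-2735 + \sqrt{1346}\right) + \sqrt{\frac{1}{208 + 5 i \sqrt{29}} - \frac{1}{481}} = \left(-2735 + \sqrt{1346}\right) + \sqrt{- \frac{1}{481} + \frac{1}{208 + 5 i \sqrt{29}}} = -2735 + \sqrt{1346} + \sqrt{- \frac{1}{481} + \frac{1}{208 + 5 i \sqrt{29}}}$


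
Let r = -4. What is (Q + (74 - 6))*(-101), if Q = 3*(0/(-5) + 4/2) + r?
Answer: -7070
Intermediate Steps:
Q = 2 (Q = 3*(0/(-5) + 4/2) - 4 = 3*(0*(-⅕) + 4*(½)) - 4 = 3*(0 + 2) - 4 = 3*2 - 4 = 6 - 4 = 2)
(Q + (74 - 6))*(-101) = (2 + (74 - 6))*(-101) = (2 + 68)*(-101) = 70*(-101) = -7070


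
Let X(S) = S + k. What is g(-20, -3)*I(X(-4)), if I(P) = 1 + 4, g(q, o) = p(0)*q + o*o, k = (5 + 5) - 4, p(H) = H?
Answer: 45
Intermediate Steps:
k = 6 (k = 10 - 4 = 6)
g(q, o) = o² (g(q, o) = 0*q + o*o = 0 + o² = o²)
X(S) = 6 + S (X(S) = S + 6 = 6 + S)
I(P) = 5
g(-20, -3)*I(X(-4)) = (-3)²*5 = 9*5 = 45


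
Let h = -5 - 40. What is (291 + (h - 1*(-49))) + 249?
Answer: 544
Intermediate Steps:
h = -45
(291 + (h - 1*(-49))) + 249 = (291 + (-45 - 1*(-49))) + 249 = (291 + (-45 + 49)) + 249 = (291 + 4) + 249 = 295 + 249 = 544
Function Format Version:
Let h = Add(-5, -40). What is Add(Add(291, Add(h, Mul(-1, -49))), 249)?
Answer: 544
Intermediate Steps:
h = -45
Add(Add(291, Add(h, Mul(-1, -49))), 249) = Add(Add(291, Add(-45, Mul(-1, -49))), 249) = Add(Add(291, Add(-45, 49)), 249) = Add(Add(291, 4), 249) = Add(295, 249) = 544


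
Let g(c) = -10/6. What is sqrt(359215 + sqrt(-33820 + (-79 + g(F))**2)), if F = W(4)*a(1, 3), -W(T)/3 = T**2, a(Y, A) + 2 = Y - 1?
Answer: sqrt(3232935 + 6*I*sqrt(61454))/3 ≈ 599.35 + 0.13787*I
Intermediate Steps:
a(Y, A) = -3 + Y (a(Y, A) = -2 + (Y - 1) = -2 + (-1 + Y) = -3 + Y)
W(T) = -3*T**2
F = 96 (F = (-3*4**2)*(-3 + 1) = -3*16*(-2) = -48*(-2) = 96)
g(c) = -5/3 (g(c) = -10*1/6 = -5/3)
sqrt(359215 + sqrt(-33820 + (-79 + g(F))**2)) = sqrt(359215 + sqrt(-33820 + (-79 - 5/3)**2)) = sqrt(359215 + sqrt(-33820 + (-242/3)**2)) = sqrt(359215 + sqrt(-33820 + 58564/9)) = sqrt(359215 + sqrt(-245816/9)) = sqrt(359215 + 2*I*sqrt(61454)/3)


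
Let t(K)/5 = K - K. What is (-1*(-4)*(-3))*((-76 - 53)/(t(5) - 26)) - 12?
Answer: -930/13 ≈ -71.538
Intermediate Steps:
t(K) = 0 (t(K) = 5*(K - K) = 5*0 = 0)
(-1*(-4)*(-3))*((-76 - 53)/(t(5) - 26)) - 12 = (-1*(-4)*(-3))*((-76 - 53)/(0 - 26)) - 12 = (4*(-3))*(-129/(-26)) - 12 = -(-1548)*(-1)/26 - 12 = -12*129/26 - 12 = -774/13 - 12 = -930/13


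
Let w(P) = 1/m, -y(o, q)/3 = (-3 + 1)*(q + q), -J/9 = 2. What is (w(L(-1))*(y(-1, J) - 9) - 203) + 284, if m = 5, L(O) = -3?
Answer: 36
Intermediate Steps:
J = -18 (J = -9*2 = -18)
y(o, q) = 12*q (y(o, q) = -3*(-3 + 1)*(q + q) = -(-6)*2*q = -(-12)*q = 12*q)
w(P) = ⅕ (w(P) = 1/5 = ⅕)
(w(L(-1))*(y(-1, J) - 9) - 203) + 284 = ((12*(-18) - 9)/5 - 203) + 284 = ((-216 - 9)/5 - 203) + 284 = ((⅕)*(-225) - 203) + 284 = (-45 - 203) + 284 = -248 + 284 = 36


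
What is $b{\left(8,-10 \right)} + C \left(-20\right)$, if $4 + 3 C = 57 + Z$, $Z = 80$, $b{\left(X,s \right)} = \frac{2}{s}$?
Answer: $- \frac{13303}{15} \approx -886.87$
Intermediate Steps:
$C = \frac{133}{3}$ ($C = - \frac{4}{3} + \frac{57 + 80}{3} = - \frac{4}{3} + \frac{1}{3} \cdot 137 = - \frac{4}{3} + \frac{137}{3} = \frac{133}{3} \approx 44.333$)
$b{\left(8,-10 \right)} + C \left(-20\right) = \frac{2}{-10} + \frac{133}{3} \left(-20\right) = 2 \left(- \frac{1}{10}\right) - \frac{2660}{3} = - \frac{1}{5} - \frac{2660}{3} = - \frac{13303}{15}$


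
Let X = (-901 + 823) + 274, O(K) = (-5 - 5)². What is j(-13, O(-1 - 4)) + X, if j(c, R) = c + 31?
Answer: 214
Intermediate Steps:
O(K) = 100 (O(K) = (-10)² = 100)
j(c, R) = 31 + c
X = 196 (X = -78 + 274 = 196)
j(-13, O(-1 - 4)) + X = (31 - 13) + 196 = 18 + 196 = 214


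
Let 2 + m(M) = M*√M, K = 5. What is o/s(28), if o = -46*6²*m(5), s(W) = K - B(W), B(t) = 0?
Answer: 3312/5 - 1656*√5 ≈ -3040.5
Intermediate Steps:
s(W) = 5 (s(W) = 5 - 1*0 = 5 + 0 = 5)
m(M) = -2 + M^(3/2) (m(M) = -2 + M*√M = -2 + M^(3/2))
o = 3312 - 8280*√5 (o = -46*6²*(-2 + 5^(3/2)) = -1656*(-2 + 5*√5) = -46*(-72 + 180*√5) = 3312 - 8280*√5 ≈ -15203.)
o/s(28) = (3312 - 8280*√5)/5 = (3312 - 8280*√5)*(⅕) = 3312/5 - 1656*√5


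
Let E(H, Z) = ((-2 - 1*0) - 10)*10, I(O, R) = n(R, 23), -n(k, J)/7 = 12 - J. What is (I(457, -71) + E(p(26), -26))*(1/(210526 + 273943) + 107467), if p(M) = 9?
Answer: -2238770491032/484469 ≈ -4.6211e+6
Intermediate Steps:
n(k, J) = -84 + 7*J (n(k, J) = -7*(12 - J) = -84 + 7*J)
I(O, R) = 77 (I(O, R) = -84 + 7*23 = -84 + 161 = 77)
E(H, Z) = -120 (E(H, Z) = ((-2 + 0) - 10)*10 = (-2 - 10)*10 = -12*10 = -120)
(I(457, -71) + E(p(26), -26))*(1/(210526 + 273943) + 107467) = (77 - 120)*(1/(210526 + 273943) + 107467) = -43*(1/484469 + 107467) = -43*52064430024/484469 = -2238770491032/484469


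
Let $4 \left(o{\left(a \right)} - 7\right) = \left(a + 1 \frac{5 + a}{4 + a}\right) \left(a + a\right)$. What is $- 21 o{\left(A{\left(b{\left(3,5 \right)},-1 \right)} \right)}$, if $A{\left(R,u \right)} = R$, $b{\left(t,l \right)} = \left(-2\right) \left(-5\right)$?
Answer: $- \frac{2619}{2} \approx -1309.5$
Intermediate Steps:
$b{\left(t,l \right)} = 10$
$o{\left(a \right)} = 7 + \frac{a \left(a + \frac{5 + a}{4 + a}\right)}{2}$ ($o{\left(a \right)} = 7 + \frac{\left(a + 1 \frac{5 + a}{4 + a}\right) \left(a + a\right)}{4} = 7 + \frac{\left(a + 1 \frac{5 + a}{4 + a}\right) 2 a}{4} = 7 + \frac{\left(a + \frac{5 + a}{4 + a}\right) 2 a}{4} = 7 + \frac{2 a \left(a + \frac{5 + a}{4 + a}\right)}{4} = 7 + \frac{a \left(a + \frac{5 + a}{4 + a}\right)}{2}$)
$- 21 o{\left(A{\left(b{\left(3,5 \right)},-1 \right)} \right)} = - 21 \frac{56 + 10^{3} + 5 \cdot 10^{2} + 19 \cdot 10}{2 \left(4 + 10\right)} = - 21 \frac{56 + 1000 + 5 \cdot 100 + 190}{2 \cdot 14} = - 21 \cdot \frac{1}{2} \cdot \frac{1}{14} \left(56 + 1000 + 500 + 190\right) = - 21 \cdot \frac{1}{2} \cdot \frac{1}{14} \cdot 1746 = \left(-21\right) \frac{873}{14} = - \frac{2619}{2}$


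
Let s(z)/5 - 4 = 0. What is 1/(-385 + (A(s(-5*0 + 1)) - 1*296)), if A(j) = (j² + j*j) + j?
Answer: 1/139 ≈ 0.0071942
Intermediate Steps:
s(z) = 20 (s(z) = 20 + 5*0 = 20 + 0 = 20)
A(j) = j + 2*j² (A(j) = (j² + j²) + j = 2*j² + j = j + 2*j²)
1/(-385 + (A(s(-5*0 + 1)) - 1*296)) = 1/(-385 + (20*(1 + 2*20) - 1*296)) = 1/(-385 + (20*(1 + 40) - 296)) = 1/(-385 + (20*41 - 296)) = 1/(-385 + (820 - 296)) = 1/(-385 + 524) = 1/139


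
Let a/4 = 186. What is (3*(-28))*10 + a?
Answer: -96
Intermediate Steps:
a = 744 (a = 4*186 = 744)
(3*(-28))*10 + a = (3*(-28))*10 + 744 = -84*10 + 744 = -840 + 744 = -96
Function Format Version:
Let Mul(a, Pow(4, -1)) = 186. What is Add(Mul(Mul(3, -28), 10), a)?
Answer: -96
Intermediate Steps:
a = 744 (a = Mul(4, 186) = 744)
Add(Mul(Mul(3, -28), 10), a) = Add(Mul(Mul(3, -28), 10), 744) = Add(Mul(-84, 10), 744) = Add(-840, 744) = -96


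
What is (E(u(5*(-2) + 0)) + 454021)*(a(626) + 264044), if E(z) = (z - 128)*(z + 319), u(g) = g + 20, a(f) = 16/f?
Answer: 34314445210220/313 ≈ 1.0963e+11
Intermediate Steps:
u(g) = 20 + g
E(z) = (-128 + z)*(319 + z)
(E(u(5*(-2) + 0)) + 454021)*(a(626) + 264044) = ((-40832 + (20 + (5*(-2) + 0))² + 191*(20 + (5*(-2) + 0))) + 454021)*(16/626 + 264044) = ((-40832 + (20 + (-10 + 0))² + 191*(20 + (-10 + 0))) + 454021)*(16*(1/626) + 264044) = ((-40832 + (20 - 10)² + 191*(20 - 10)) + 454021)*(8/313 + 264044) = ((-40832 + 10² + 191*10) + 454021)*(82645780/313) = ((-40832 + 100 + 1910) + 454021)*(82645780/313) = (-38822 + 454021)*(82645780/313) = 415199*(82645780/313) = 34314445210220/313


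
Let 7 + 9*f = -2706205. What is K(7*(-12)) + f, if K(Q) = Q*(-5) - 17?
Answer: -2702585/9 ≈ -3.0029e+5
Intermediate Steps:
f = -2706212/9 (f = -7/9 + (⅑)*(-2706205) = -7/9 - 2706205/9 = -2706212/9 ≈ -3.0069e+5)
K(Q) = -17 - 5*Q (K(Q) = -5*Q - 17 = -17 - 5*Q)
K(7*(-12)) + f = (-17 - 35*(-12)) - 2706212/9 = (-17 - 5*(-84)) - 2706212/9 = (-17 + 420) - 2706212/9 = 403 - 2706212/9 = -2702585/9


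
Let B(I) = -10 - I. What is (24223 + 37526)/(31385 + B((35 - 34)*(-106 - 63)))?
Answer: 61749/31544 ≈ 1.9576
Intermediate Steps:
(24223 + 37526)/(31385 + B((35 - 34)*(-106 - 63))) = (24223 + 37526)/(31385 + (-10 - (35 - 34)*(-106 - 63))) = 61749/(31385 + (-10 - (-169))) = 61749/(31385 + (-10 - 1*(-169))) = 61749/(31385 + (-10 + 169)) = 61749/(31385 + 159) = 61749/31544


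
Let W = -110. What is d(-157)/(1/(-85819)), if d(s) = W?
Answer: 9440090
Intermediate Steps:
d(s) = -110
d(-157)/(1/(-85819)) = -110/(1/(-85819)) = -110/(-1/85819) = -110*(-85819) = 9440090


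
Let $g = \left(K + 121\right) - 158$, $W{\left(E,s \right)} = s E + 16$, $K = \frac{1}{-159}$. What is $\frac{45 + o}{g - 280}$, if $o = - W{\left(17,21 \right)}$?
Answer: $\frac{13038}{12601} \approx 1.0347$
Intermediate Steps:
$K = - \frac{1}{159} \approx -0.0062893$
$W{\left(E,s \right)} = 16 + E s$ ($W{\left(E,s \right)} = E s + 16 = 16 + E s$)
$o = -373$ ($o = - (16 + 17 \cdot 21) = - (16 + 357) = \left(-1\right) 373 = -373$)
$g = - \frac{5884}{159}$ ($g = \left(- \frac{1}{159} + 121\right) - 158 = \frac{19238}{159} - 158 = - \frac{5884}{159} \approx -37.006$)
$\frac{45 + o}{g - 280} = \frac{45 - 373}{- \frac{5884}{159} - 280} = - \frac{328}{- \frac{5884}{159} - 280} = - \frac{328}{- \frac{50404}{159}} = \left(-328\right) \left(- \frac{159}{50404}\right) = \frac{13038}{12601}$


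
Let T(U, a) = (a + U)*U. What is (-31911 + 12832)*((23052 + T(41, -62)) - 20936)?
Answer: -23944145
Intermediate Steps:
T(U, a) = U*(U + a) (T(U, a) = (U + a)*U = U*(U + a))
(-31911 + 12832)*((23052 + T(41, -62)) - 20936) = (-31911 + 12832)*((23052 + 41*(41 - 62)) - 20936) = -19079*((23052 + 41*(-21)) - 20936) = -19079*((23052 - 861) - 20936) = -19079*(22191 - 20936) = -19079*1255 = -23944145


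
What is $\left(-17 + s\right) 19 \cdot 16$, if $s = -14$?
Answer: $-9424$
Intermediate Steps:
$\left(-17 + s\right) 19 \cdot 16 = \left(-17 - 14\right) 19 \cdot 16 = \left(-31\right) 19 \cdot 16 = \left(-589\right) 16 = -9424$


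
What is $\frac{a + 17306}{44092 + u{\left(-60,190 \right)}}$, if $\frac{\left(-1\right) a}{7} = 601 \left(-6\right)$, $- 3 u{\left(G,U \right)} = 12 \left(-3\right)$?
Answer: $\frac{10637}{11026} \approx 0.96472$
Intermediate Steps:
$u{\left(G,U \right)} = 12$ ($u{\left(G,U \right)} = - \frac{12 \left(-3\right)}{3} = \left(- \frac{1}{3}\right) \left(-36\right) = 12$)
$a = 25242$ ($a = - 7 \cdot 601 \left(-6\right) = \left(-7\right) \left(-3606\right) = 25242$)
$\frac{a + 17306}{44092 + u{\left(-60,190 \right)}} = \frac{25242 + 17306}{44092 + 12} = \frac{42548}{44104} = 42548 \cdot \frac{1}{44104} = \frac{10637}{11026}$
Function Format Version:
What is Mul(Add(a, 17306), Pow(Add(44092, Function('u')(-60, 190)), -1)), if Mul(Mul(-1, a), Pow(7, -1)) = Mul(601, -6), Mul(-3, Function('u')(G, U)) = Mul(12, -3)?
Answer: Rational(10637, 11026) ≈ 0.96472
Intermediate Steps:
Function('u')(G, U) = 12 (Function('u')(G, U) = Mul(Rational(-1, 3), Mul(12, -3)) = Mul(Rational(-1, 3), -36) = 12)
a = 25242 (a = Mul(-7, Mul(601, -6)) = Mul(-7, -3606) = 25242)
Mul(Add(a, 17306), Pow(Add(44092, Function('u')(-60, 190)), -1)) = Mul(Add(25242, 17306), Pow(Add(44092, 12), -1)) = Mul(42548, Pow(44104, -1)) = Mul(42548, Rational(1, 44104)) = Rational(10637, 11026)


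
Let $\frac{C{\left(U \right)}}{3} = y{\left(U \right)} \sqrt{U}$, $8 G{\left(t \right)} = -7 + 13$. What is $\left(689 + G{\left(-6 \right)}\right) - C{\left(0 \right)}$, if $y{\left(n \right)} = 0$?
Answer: $\frac{2759}{4} \approx 689.75$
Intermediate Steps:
$G{\left(t \right)} = \frac{3}{4}$ ($G{\left(t \right)} = \frac{-7 + 13}{8} = \frac{1}{8} \cdot 6 = \frac{3}{4}$)
$C{\left(U \right)} = 0$ ($C{\left(U \right)} = 3 \cdot 0 \sqrt{U} = 3 \cdot 0 = 0$)
$\left(689 + G{\left(-6 \right)}\right) - C{\left(0 \right)} = \left(689 + \frac{3}{4}\right) - 0 = \frac{2759}{4} + 0 = \frac{2759}{4}$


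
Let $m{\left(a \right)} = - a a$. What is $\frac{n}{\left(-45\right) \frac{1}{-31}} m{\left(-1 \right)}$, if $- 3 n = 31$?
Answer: $\frac{961}{135} \approx 7.1185$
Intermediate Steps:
$n = - \frac{31}{3}$ ($n = \left(- \frac{1}{3}\right) 31 = - \frac{31}{3} \approx -10.333$)
$m{\left(a \right)} = - a^{2}$
$\frac{n}{\left(-45\right) \frac{1}{-31}} m{\left(-1 \right)} = \frac{1}{\left(-45\right) \frac{1}{-31}} \left(- \frac{31}{3}\right) \left(- \left(-1\right)^{2}\right) = \frac{1}{\left(-45\right) \left(- \frac{1}{31}\right)} \left(- \frac{31}{3}\right) \left(\left(-1\right) 1\right) = \frac{1}{\frac{45}{31}} \left(- \frac{31}{3}\right) \left(-1\right) = \frac{31}{45} \left(- \frac{31}{3}\right) \left(-1\right) = \left(- \frac{961}{135}\right) \left(-1\right) = \frac{961}{135}$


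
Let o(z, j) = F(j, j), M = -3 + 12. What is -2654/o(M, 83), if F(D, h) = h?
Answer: -2654/83 ≈ -31.976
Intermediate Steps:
M = 9
o(z, j) = j
-2654/o(M, 83) = -2654/83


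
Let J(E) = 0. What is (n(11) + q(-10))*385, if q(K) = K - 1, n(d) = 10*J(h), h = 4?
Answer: -4235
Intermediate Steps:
n(d) = 0 (n(d) = 10*0 = 0)
q(K) = -1 + K
(n(11) + q(-10))*385 = (0 + (-1 - 10))*385 = (0 - 11)*385 = -11*385 = -4235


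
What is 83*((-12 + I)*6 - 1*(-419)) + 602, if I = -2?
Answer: 28407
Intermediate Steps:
83*((-12 + I)*6 - 1*(-419)) + 602 = 83*((-12 - 2)*6 - 1*(-419)) + 602 = 83*(-14*6 + 419) + 602 = 83*(-84 + 419) + 602 = 83*335 + 602 = 27805 + 602 = 28407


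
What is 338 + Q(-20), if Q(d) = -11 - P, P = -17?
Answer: 344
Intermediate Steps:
Q(d) = 6 (Q(d) = -11 - 1*(-17) = -11 + 17 = 6)
338 + Q(-20) = 338 + 6 = 344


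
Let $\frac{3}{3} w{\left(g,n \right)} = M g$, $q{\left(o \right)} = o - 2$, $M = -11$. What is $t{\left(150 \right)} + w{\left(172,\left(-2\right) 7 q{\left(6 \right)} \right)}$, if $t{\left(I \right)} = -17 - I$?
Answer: $-2059$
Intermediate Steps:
$q{\left(o \right)} = -2 + o$
$w{\left(g,n \right)} = - 11 g$
$t{\left(150 \right)} + w{\left(172,\left(-2\right) 7 q{\left(6 \right)} \right)} = \left(-17 - 150\right) - 1892 = -167 - 1892 = -2059$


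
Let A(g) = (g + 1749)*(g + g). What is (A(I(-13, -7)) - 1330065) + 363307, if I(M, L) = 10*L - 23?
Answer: -1274774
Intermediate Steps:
I(M, L) = -23 + 10*L
A(g) = 2*g*(1749 + g) (A(g) = (1749 + g)*(2*g) = 2*g*(1749 + g))
(A(I(-13, -7)) - 1330065) + 363307 = (2*(-23 + 10*(-7))*(1749 + (-23 + 10*(-7))) - 1330065) + 363307 = (2*(-23 - 70)*(1749 + (-23 - 70)) - 1330065) + 363307 = (2*(-93)*(1749 - 93) - 1330065) + 363307 = (2*(-93)*1656 - 1330065) + 363307 = (-308016 - 1330065) + 363307 = -1638081 + 363307 = -1274774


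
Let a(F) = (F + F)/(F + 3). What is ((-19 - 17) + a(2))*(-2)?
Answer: 352/5 ≈ 70.400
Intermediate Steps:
a(F) = 2*F/(3 + F) (a(F) = (2*F)/(3 + F) = 2*F/(3 + F))
((-19 - 17) + a(2))*(-2) = ((-19 - 17) + 2*2/(3 + 2))*(-2) = (-36 + 2*2/5)*(-2) = (-36 + 2*2*(1/5))*(-2) = (-36 + 4/5)*(-2) = -176/5*(-2) = 352/5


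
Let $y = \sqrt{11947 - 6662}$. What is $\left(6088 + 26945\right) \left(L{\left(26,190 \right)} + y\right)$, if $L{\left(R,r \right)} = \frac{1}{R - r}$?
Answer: $- \frac{33033}{164} + 33033 \sqrt{5285} \approx 2.4012 \cdot 10^{6}$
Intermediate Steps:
$y = \sqrt{5285} \approx 72.698$
$\left(6088 + 26945\right) \left(L{\left(26,190 \right)} + y\right) = \left(6088 + 26945\right) \left(\frac{1}{26 - 190} + \sqrt{5285}\right) = 33033 \left(\frac{1}{26 - 190} + \sqrt{5285}\right) = 33033 \left(\frac{1}{-164} + \sqrt{5285}\right) = 33033 \left(- \frac{1}{164} + \sqrt{5285}\right) = - \frac{33033}{164} + 33033 \sqrt{5285}$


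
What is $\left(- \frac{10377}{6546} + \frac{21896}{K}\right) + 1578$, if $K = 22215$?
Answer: $\frac{76461534527}{48473130} \approx 1577.4$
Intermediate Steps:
$\left(- \frac{10377}{6546} + \frac{21896}{K}\right) + 1578 = \left(- \frac{10377}{6546} + \frac{21896}{22215}\right) + 1578 = \left(\left(-10377\right) \frac{1}{6546} + 21896 \cdot \frac{1}{22215}\right) + 1578 = \left(- \frac{3459}{2182} + \frac{21896}{22215}\right) + 1578 = - \frac{29064613}{48473130} + 1578 = \frac{76461534527}{48473130}$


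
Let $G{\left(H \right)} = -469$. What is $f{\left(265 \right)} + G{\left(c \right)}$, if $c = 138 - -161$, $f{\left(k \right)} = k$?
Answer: $-204$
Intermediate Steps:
$c = 299$ ($c = 138 + 161 = 299$)
$f{\left(265 \right)} + G{\left(c \right)} = 265 - 469 = -204$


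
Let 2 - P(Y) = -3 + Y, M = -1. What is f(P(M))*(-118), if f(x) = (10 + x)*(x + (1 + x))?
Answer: -24544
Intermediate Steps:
P(Y) = 5 - Y (P(Y) = 2 - (-3 + Y) = 2 + (3 - Y) = 5 - Y)
f(x) = (1 + 2*x)*(10 + x) (f(x) = (10 + x)*(1 + 2*x) = (1 + 2*x)*(10 + x))
f(P(M))*(-118) = (10 + 2*(5 - 1*(-1))² + 21*(5 - 1*(-1)))*(-118) = (10 + 2*(5 + 1)² + 21*(5 + 1))*(-118) = (10 + 2*6² + 21*6)*(-118) = (10 + 2*36 + 126)*(-118) = (10 + 72 + 126)*(-118) = 208*(-118) = -24544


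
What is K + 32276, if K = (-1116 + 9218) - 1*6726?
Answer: 33652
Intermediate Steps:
K = 1376 (K = 8102 - 6726 = 1376)
K + 32276 = 1376 + 32276 = 33652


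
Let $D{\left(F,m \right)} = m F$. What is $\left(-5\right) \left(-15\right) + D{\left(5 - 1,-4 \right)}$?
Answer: $59$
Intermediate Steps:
$D{\left(F,m \right)} = F m$
$\left(-5\right) \left(-15\right) + D{\left(5 - 1,-4 \right)} = \left(-5\right) \left(-15\right) + \left(5 - 1\right) \left(-4\right) = 75 + 4 \left(-4\right) = 75 - 16 = 59$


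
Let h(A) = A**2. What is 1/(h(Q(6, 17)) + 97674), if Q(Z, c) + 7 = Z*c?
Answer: 1/106699 ≈ 9.3722e-6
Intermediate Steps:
Q(Z, c) = -7 + Z*c
1/(h(Q(6, 17)) + 97674) = 1/((-7 + 6*17)**2 + 97674) = 1/((-7 + 102)**2 + 97674) = 1/(95**2 + 97674) = 1/(9025 + 97674) = 1/106699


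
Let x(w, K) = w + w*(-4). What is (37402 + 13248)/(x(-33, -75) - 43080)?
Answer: -50650/42981 ≈ -1.1784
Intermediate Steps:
x(w, K) = -3*w (x(w, K) = w - 4*w = -3*w)
(37402 + 13248)/(x(-33, -75) - 43080) = (37402 + 13248)/(-3*(-33) - 43080) = 50650/(99 - 43080) = 50650/(-42981) = 50650*(-1/42981) = -50650/42981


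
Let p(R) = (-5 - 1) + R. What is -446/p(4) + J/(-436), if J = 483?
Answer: 96745/436 ≈ 221.89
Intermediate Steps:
p(R) = -6 + R
-446/p(4) + J/(-436) = -446/(-6 + 4) + 483/(-436) = -446/(-2) + 483*(-1/436) = -446*(-1/2) - 483/436 = 223 - 483/436 = 96745/436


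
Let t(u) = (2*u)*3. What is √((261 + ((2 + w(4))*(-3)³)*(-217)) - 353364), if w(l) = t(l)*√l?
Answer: I*√60153 ≈ 245.26*I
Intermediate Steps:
t(u) = 6*u
w(l) = 6*l^(3/2) (w(l) = (6*l)*√l = 6*l^(3/2))
√((261 + ((2 + w(4))*(-3)³)*(-217)) - 353364) = √((261 + ((2 + 6*4^(3/2))*(-3)³)*(-217)) - 353364) = √((261 + ((2 + 6*8)*(-27))*(-217)) - 353364) = √((261 + ((2 + 48)*(-27))*(-217)) - 353364) = √((261 + (50*(-27))*(-217)) - 353364) = √((261 - 1350*(-217)) - 353364) = √((261 + 292950) - 353364) = √(293211 - 353364) = √(-60153) = I*√60153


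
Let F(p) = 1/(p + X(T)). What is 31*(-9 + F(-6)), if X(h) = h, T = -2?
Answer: -2263/8 ≈ -282.88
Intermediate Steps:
F(p) = 1/(-2 + p) (F(p) = 1/(p - 2) = 1/(-2 + p))
31*(-9 + F(-6)) = 31*(-9 + 1/(-2 - 6)) = 31*(-9 + 1/(-8)) = 31*(-9 - 1/8) = 31*(-73/8) = -2263/8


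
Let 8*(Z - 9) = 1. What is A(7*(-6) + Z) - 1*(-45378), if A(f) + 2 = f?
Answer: 362745/8 ≈ 45343.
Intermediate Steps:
Z = 73/8 (Z = 9 + (⅛)*1 = 9 + ⅛ = 73/8 ≈ 9.1250)
A(f) = -2 + f
A(7*(-6) + Z) - 1*(-45378) = (-2 + (7*(-6) + 73/8)) - 1*(-45378) = (-2 + (-42 + 73/8)) + 45378 = (-2 - 263/8) + 45378 = -279/8 + 45378 = 362745/8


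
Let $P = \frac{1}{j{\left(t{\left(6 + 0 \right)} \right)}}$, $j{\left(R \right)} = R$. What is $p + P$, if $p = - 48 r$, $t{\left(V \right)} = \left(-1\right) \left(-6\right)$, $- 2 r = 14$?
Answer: $\frac{2017}{6} \approx 336.17$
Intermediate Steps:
$r = -7$ ($r = \left(- \frac{1}{2}\right) 14 = -7$)
$t{\left(V \right)} = 6$
$p = 336$ ($p = \left(-48\right) \left(-7\right) = 336$)
$P = \frac{1}{6} \approx 0.16667$
$p + P = 336 + \frac{1}{6} = \frac{2017}{6}$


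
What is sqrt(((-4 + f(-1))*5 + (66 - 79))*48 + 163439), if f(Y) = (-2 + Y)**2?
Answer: sqrt(164015) ≈ 404.99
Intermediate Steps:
sqrt(((-4 + f(-1))*5 + (66 - 79))*48 + 163439) = sqrt(((-4 + (-2 - 1)**2)*5 + (66 - 79))*48 + 163439) = sqrt(((-4 + (-3)**2)*5 - 13)*48 + 163439) = sqrt(((-4 + 9)*5 - 13)*48 + 163439) = sqrt((5*5 - 13)*48 + 163439) = sqrt((25 - 13)*48 + 163439) = sqrt(12*48 + 163439) = sqrt(576 + 163439) = sqrt(164015)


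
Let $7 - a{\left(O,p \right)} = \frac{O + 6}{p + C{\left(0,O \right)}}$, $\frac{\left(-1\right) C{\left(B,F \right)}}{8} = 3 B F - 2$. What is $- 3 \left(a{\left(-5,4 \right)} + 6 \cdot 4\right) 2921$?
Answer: $- \frac{5424297}{20} \approx -2.7122 \cdot 10^{5}$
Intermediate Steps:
$C{\left(B,F \right)} = 16 - 24 B F$ ($C{\left(B,F \right)} = - 8 \left(3 B F - 2\right) = - 8 \left(-2 + 3 B F\right) = 16 - 24 B F$)
$a{\left(O,p \right)} = 7 - \frac{6 + O}{16 + p}$ ($a{\left(O,p \right)} = 7 - \frac{O + 6}{p + \left(16 - 0 O\right)} = 7 - \frac{6 + O}{p + \left(16 + 0\right)} = 7 - \frac{6 + O}{p + 16} = 7 - \frac{6 + O}{16 + p}$)
$- 3 \left(a{\left(-5,4 \right)} + 6 \cdot 4\right) 2921 = - 3 \left(\frac{106 - -5 + 7 \cdot 4}{16 + 4} + 6 \cdot 4\right) 2921 = - 3 \left(\frac{106 + 5 + 28}{20} + 24\right) 2921 = - 3 \left(\frac{1}{20} \cdot 139 + 24\right) 2921 = - 3 \left(\frac{139}{20} + 24\right) 2921 = \left(-3\right) \frac{619}{20} \cdot 2921 = \left(- \frac{1857}{20}\right) 2921 = - \frac{5424297}{20}$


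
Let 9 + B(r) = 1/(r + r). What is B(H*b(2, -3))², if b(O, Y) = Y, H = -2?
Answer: 11449/144 ≈ 79.507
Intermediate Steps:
B(r) = -9 + 1/(2*r) (B(r) = -9 + 1/(r + r) = -9 + 1/(2*r))
B(H*b(2, -3))² = (-9 + 1/(2*((-2*(-3)))))² = (-9 + (½)/6)² = (-9 + (½)*(⅙))² = (-9 + 1/12)² = (-107/12)² = 11449/144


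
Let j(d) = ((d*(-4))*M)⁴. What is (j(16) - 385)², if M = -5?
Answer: 109951154703564948225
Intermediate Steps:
j(d) = 160000*d⁴ (j(d) = ((d*(-4))*(-5))⁴ = (-4*d*(-5))⁴ = (20*d)⁴ = 160000*d⁴)
(j(16) - 385)² = (160000*16⁴ - 385)² = (160000*65536 - 385)² = (10485760000 - 385)² = 10485759615² = 109951154703564948225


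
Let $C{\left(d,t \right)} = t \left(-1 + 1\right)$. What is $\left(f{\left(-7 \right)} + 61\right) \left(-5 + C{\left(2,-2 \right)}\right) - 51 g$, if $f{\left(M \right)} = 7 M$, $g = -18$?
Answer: $858$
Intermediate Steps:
$C{\left(d,t \right)} = 0$ ($C{\left(d,t \right)} = t 0 = 0$)
$\left(f{\left(-7 \right)} + 61\right) \left(-5 + C{\left(2,-2 \right)}\right) - 51 g = \left(7 \left(-7\right) + 61\right) \left(-5 + 0\right) - -918 = \left(-49 + 61\right) \left(-5\right) + 918 = 12 \left(-5\right) + 918 = -60 + 918 = 858$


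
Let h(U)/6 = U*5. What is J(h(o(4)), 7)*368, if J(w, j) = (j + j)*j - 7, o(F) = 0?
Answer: 33488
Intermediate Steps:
h(U) = 30*U (h(U) = 6*(U*5) = 6*(5*U) = 30*U)
J(w, j) = -7 + 2*j² (J(w, j) = (2*j)*j - 7 = 2*j² - 7 = -7 + 2*j²)
J(h(o(4)), 7)*368 = (-7 + 2*7²)*368 = (-7 + 2*49)*368 = (-7 + 98)*368 = 91*368 = 33488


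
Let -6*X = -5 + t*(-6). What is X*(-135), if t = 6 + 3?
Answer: -2655/2 ≈ -1327.5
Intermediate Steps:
t = 9
X = 59/6 (X = -(-5 + 9*(-6))/6 = -(-5 - 54)/6 = -⅙*(-59) = 59/6 ≈ 9.8333)
X*(-135) = (59/6)*(-135) = -2655/2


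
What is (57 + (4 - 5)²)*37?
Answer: 2146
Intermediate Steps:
(57 + (4 - 5)²)*37 = (57 + (-1)²)*37 = (57 + 1)*37 = 58*37 = 2146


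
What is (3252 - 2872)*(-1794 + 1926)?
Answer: 50160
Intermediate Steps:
(3252 - 2872)*(-1794 + 1926) = 380*132 = 50160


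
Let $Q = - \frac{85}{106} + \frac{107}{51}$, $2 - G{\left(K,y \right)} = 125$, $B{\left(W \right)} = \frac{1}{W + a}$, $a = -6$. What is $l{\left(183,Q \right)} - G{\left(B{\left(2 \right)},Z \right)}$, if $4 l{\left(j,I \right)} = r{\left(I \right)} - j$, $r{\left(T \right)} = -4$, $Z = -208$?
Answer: $\frac{305}{4} \approx 76.25$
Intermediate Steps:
$B{\left(W \right)} = \frac{1}{-6 + W}$ ($B{\left(W \right)} = \frac{1}{W - 6} = \frac{1}{-6 + W}$)
$G{\left(K,y \right)} = -123$ ($G{\left(K,y \right)} = 2 - 125 = -123$)
$Q = \frac{7007}{5406}$ ($Q = \left(-85\right) \frac{1}{106} + 107 \cdot \frac{1}{51} = - \frac{85}{106} + \frac{107}{51} = \frac{7007}{5406} \approx 1.2962$)
$l{\left(j,I \right)} = -1 - \frac{j}{4}$ ($l{\left(j,I \right)} = \frac{-4 - j}{4} = -1 - \frac{j}{4}$)
$l{\left(183,Q \right)} - G{\left(B{\left(2 \right)},Z \right)} = \left(-1 - \frac{183}{4}\right) - -123 = \left(-1 - \frac{183}{4}\right) + 123 = - \frac{187}{4} + 123 = \frac{305}{4}$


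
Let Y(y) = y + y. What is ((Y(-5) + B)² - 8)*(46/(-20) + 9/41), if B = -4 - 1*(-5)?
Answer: -62269/410 ≈ -151.88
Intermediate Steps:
B = 1 (B = -4 + 5 = 1)
Y(y) = 2*y
((Y(-5) + B)² - 8)*(46/(-20) + 9/41) = ((2*(-5) + 1)² - 8)*(46/(-20) + 9/41) = ((-10 + 1)² - 8)*(46*(-1/20) + 9*(1/41)) = ((-9)² - 8)*(-23/10 + 9/41) = (81 - 8)*(-853/410) = 73*(-853/410) = -62269/410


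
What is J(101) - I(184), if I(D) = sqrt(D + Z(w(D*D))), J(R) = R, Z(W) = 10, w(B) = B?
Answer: 101 - sqrt(194) ≈ 87.072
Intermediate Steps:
I(D) = sqrt(10 + D) (I(D) = sqrt(D + 10) = sqrt(10 + D))
J(101) - I(184) = 101 - sqrt(10 + 184) = 101 - sqrt(194)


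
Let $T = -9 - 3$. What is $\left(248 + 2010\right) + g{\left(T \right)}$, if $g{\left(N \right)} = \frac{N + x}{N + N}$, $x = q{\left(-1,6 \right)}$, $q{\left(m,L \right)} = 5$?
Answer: $\frac{54199}{24} \approx 2258.3$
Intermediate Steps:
$x = 5$
$T = -12$ ($T = -9 - 3 = -12$)
$g{\left(N \right)} = \frac{5 + N}{2 N}$ ($g{\left(N \right)} = \frac{N + 5}{N + N} = \frac{5 + N}{2 N}$)
$\left(248 + 2010\right) + g{\left(T \right)} = \left(248 + 2010\right) + \frac{5 - 12}{2 \left(-12\right)} = 2258 + \frac{1}{2} \left(- \frac{1}{12}\right) \left(-7\right) = 2258 + \frac{7}{24} = \frac{54199}{24}$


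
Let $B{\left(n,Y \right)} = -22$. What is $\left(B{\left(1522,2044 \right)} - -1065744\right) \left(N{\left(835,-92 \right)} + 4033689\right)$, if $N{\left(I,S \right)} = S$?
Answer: $4298693062034$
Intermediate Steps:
$\left(B{\left(1522,2044 \right)} - -1065744\right) \left(N{\left(835,-92 \right)} + 4033689\right) = \left(-22 - -1065744\right) \left(-92 + 4033689\right) = \left(-22 + 1065744\right) 4033597 = 1065722 \cdot 4033597 = 4298693062034$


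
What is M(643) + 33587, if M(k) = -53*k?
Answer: -492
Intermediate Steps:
M(643) + 33587 = -53*643 + 33587 = -34079 + 33587 = -492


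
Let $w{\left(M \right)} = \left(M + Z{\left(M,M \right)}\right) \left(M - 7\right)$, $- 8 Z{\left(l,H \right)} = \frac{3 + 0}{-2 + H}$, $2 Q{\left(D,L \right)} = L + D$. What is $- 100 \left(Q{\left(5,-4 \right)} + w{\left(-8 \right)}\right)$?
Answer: $- \frac{47975}{4} \approx -11994.0$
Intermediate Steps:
$Q{\left(D,L \right)} = \frac{D}{2} + \frac{L}{2}$ ($Q{\left(D,L \right)} = \frac{L + D}{2} = \frac{D + L}{2} = \frac{D}{2} + \frac{L}{2}$)
$Z{\left(l,H \right)} = - \frac{3}{8 \left(-2 + H\right)}$ ($Z{\left(l,H \right)} = - \frac{\left(3 + 0\right) \frac{1}{-2 + H}}{8} = - \frac{3 \frac{1}{-2 + H}}{8} = - \frac{3}{8 \left(-2 + H\right)}$)
$w{\left(M \right)} = \left(-7 + M\right) \left(M - \frac{3}{-16 + 8 M}\right)$ ($w{\left(M \right)} = \left(M - \frac{3}{-16 + 8 M}\right) \left(M - 7\right) = \left(M - \frac{3}{-16 + 8 M}\right) \left(-7 + M\right) = \left(-7 + M\right) \left(M - \frac{3}{-16 + 8 M}\right)$)
$- 100 \left(Q{\left(5,-4 \right)} + w{\left(-8 \right)}\right) = - 100 \left(\left(\frac{1}{2} \cdot 5 + \frac{1}{2} \left(-4\right)\right) + \frac{21 - -24 + 8 \left(-8\right) \left(-7 - 8\right) \left(-2 - 8\right)}{8 \left(-2 - 8\right)}\right) = - 100 \left(\left(\frac{5}{2} - 2\right) + \frac{21 + 24 + 8 \left(-8\right) \left(-15\right) \left(-10\right)}{8 \left(-10\right)}\right) = - 100 \left(\frac{1}{2} + \frac{1}{8} \left(- \frac{1}{10}\right) \left(21 + 24 - 9600\right)\right) = - 100 \left(\frac{1}{2} + \frac{1}{8} \left(- \frac{1}{10}\right) \left(-9555\right)\right) = - 100 \left(\frac{1}{2} + \frac{1911}{16}\right) = \left(-100\right) \frac{1919}{16} = - \frac{47975}{4}$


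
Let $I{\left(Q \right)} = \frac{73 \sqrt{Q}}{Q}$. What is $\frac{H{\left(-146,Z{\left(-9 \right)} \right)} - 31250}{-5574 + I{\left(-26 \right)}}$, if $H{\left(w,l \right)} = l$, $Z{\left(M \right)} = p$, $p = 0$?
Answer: $\frac{905775000}{161562341} - \frac{456250 i \sqrt{26}}{161562341} \approx 5.6063 - 0.0144 i$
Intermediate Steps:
$I{\left(Q \right)} = \frac{73}{\sqrt{Q}}$
$Z{\left(M \right)} = 0$
$\frac{H{\left(-146,Z{\left(-9 \right)} \right)} - 31250}{-5574 + I{\left(-26 \right)}} = \frac{0 - 31250}{-5574 + \frac{73}{i \sqrt{26}}} = - \frac{31250}{-5574 + 73 \left(- \frac{i \sqrt{26}}{26}\right)} = - \frac{31250}{-5574 - \frac{73 i \sqrt{26}}{26}}$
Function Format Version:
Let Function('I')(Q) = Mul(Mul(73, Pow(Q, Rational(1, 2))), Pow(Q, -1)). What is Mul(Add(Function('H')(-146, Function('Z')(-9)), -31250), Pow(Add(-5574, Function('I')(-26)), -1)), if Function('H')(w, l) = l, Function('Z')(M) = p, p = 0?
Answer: Add(Rational(905775000, 161562341), Mul(Rational(-456250, 161562341), I, Pow(26, Rational(1, 2)))) ≈ Add(5.6063, Mul(-0.014400, I))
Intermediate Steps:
Function('I')(Q) = Mul(73, Pow(Q, Rational(-1, 2)))
Function('Z')(M) = 0
Mul(Add(Function('H')(-146, Function('Z')(-9)), -31250), Pow(Add(-5574, Function('I')(-26)), -1)) = Mul(Add(0, -31250), Pow(Add(-5574, Mul(73, Pow(-26, Rational(-1, 2)))), -1)) = Mul(-31250, Pow(Add(-5574, Mul(73, Mul(Rational(-1, 26), I, Pow(26, Rational(1, 2))))), -1)) = Mul(-31250, Pow(Add(-5574, Mul(Rational(-73, 26), I, Pow(26, Rational(1, 2)))), -1))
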